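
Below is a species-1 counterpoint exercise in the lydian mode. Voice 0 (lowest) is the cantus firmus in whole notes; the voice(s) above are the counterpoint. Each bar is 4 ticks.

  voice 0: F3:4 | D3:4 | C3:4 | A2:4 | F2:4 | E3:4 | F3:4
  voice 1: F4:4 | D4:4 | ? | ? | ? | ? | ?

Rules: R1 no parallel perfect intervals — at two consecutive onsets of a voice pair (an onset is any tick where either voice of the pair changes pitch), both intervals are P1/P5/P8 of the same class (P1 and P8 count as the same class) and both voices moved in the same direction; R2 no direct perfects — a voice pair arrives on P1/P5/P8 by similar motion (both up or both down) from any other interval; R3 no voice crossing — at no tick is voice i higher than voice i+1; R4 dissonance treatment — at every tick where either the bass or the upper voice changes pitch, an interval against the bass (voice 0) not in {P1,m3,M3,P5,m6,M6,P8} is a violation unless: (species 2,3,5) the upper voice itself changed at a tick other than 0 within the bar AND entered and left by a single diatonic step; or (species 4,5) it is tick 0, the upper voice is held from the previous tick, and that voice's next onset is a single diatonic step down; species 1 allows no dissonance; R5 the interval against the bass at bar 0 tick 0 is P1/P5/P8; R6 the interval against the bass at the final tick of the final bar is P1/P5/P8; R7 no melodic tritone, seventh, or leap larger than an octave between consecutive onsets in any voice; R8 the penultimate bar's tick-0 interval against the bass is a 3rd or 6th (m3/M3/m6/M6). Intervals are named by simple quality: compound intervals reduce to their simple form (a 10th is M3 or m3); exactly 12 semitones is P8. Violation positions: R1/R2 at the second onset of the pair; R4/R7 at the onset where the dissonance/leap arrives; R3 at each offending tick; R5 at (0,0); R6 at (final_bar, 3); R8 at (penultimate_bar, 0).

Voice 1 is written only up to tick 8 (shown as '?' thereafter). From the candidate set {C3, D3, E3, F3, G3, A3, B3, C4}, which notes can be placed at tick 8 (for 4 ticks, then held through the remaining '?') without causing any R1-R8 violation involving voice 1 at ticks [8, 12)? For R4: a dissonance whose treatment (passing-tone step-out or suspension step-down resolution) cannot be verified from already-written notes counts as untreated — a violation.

C3: violates R1,R7
D3: violates R4
E3: violates R7
F3: violates R4
G3: violates R2
A3: legal
B3: violates R4
C4: violates R1

{A3}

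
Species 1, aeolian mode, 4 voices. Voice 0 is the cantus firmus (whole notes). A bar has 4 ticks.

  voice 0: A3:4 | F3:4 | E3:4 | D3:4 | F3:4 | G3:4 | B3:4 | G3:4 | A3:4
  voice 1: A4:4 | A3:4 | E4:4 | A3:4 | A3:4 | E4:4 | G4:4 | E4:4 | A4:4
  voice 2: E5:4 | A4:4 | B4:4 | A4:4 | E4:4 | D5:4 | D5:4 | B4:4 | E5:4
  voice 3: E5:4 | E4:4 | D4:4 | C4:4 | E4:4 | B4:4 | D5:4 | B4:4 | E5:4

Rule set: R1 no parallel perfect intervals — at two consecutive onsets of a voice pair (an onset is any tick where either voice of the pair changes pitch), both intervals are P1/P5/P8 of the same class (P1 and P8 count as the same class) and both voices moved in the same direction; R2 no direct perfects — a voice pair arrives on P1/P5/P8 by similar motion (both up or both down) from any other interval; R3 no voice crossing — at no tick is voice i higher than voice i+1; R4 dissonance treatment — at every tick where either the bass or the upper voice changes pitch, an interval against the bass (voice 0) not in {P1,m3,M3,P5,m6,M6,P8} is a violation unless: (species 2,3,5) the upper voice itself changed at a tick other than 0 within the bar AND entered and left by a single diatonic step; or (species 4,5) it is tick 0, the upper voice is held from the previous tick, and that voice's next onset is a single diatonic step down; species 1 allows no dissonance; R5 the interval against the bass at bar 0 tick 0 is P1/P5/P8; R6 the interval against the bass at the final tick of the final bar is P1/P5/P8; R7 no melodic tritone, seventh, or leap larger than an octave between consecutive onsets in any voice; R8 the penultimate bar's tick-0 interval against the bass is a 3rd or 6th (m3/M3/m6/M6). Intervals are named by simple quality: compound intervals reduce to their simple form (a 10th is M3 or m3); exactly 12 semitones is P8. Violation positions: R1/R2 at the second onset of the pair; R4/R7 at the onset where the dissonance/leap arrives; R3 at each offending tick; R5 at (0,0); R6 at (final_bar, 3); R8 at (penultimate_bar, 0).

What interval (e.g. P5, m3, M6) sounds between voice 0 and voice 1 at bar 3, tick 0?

P5

voice 0=D3 voice 1=A3 -> P5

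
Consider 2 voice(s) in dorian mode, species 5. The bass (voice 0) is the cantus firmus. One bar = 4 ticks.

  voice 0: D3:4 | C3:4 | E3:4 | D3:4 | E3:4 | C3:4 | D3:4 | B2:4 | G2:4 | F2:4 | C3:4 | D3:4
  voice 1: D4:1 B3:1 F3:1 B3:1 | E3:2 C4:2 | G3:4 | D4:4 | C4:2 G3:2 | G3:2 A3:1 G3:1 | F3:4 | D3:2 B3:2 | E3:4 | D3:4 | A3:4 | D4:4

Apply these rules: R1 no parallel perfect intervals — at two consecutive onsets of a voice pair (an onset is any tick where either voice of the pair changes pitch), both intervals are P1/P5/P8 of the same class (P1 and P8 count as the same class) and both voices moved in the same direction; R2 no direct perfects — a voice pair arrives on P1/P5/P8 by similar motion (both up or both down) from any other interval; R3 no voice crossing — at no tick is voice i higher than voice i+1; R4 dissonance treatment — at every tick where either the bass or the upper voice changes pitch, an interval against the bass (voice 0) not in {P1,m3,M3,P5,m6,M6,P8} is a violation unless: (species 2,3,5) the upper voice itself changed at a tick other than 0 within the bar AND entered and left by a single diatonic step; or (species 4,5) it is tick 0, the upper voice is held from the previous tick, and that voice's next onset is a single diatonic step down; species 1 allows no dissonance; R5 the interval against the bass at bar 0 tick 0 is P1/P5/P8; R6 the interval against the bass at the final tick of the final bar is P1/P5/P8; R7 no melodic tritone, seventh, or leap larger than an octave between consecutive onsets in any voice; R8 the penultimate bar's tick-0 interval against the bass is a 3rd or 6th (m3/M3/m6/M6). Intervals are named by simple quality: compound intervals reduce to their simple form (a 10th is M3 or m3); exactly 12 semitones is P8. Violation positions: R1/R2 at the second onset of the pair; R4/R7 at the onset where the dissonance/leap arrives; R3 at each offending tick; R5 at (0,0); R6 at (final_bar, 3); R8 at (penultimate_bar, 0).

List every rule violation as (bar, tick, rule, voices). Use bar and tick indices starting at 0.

(0, 2, R7, (1,))
(0, 3, R7, (1,))
(11, 0, R2, (0, 1))

bar 0: v0=D3 v1=D4 downbeat P8
bar 1: v0=C3 v1=E3 downbeat M3
bar 2: v0=E3 v1=G3 downbeat m3
bar 3: v0=D3 v1=D4 downbeat P8
bar 4: v0=E3 v1=C4 downbeat m6
bar 5: v0=C3 v1=G3 downbeat P5
bar 6: v0=D3 v1=F3 downbeat m3
bar 7: v0=B2 v1=D3 downbeat m3
bar 8: v0=G2 v1=E3 downbeat M6
bar 9: v0=F2 v1=D3 downbeat M6
bar 10: v0=C3 v1=A3 downbeat M6
bar 11: v0=D3 v1=D4 downbeat P8
  -> R7 @ bar 0 tick 2 v(1,): B3->F3 leap 6st
  -> R7 @ bar 0 tick 3 v(1,): F3->B3 leap 6st
  -> R2 @ bar 11 tick 0 v(0, 1): C3/A3 M6 -> D3/D4 P8 similar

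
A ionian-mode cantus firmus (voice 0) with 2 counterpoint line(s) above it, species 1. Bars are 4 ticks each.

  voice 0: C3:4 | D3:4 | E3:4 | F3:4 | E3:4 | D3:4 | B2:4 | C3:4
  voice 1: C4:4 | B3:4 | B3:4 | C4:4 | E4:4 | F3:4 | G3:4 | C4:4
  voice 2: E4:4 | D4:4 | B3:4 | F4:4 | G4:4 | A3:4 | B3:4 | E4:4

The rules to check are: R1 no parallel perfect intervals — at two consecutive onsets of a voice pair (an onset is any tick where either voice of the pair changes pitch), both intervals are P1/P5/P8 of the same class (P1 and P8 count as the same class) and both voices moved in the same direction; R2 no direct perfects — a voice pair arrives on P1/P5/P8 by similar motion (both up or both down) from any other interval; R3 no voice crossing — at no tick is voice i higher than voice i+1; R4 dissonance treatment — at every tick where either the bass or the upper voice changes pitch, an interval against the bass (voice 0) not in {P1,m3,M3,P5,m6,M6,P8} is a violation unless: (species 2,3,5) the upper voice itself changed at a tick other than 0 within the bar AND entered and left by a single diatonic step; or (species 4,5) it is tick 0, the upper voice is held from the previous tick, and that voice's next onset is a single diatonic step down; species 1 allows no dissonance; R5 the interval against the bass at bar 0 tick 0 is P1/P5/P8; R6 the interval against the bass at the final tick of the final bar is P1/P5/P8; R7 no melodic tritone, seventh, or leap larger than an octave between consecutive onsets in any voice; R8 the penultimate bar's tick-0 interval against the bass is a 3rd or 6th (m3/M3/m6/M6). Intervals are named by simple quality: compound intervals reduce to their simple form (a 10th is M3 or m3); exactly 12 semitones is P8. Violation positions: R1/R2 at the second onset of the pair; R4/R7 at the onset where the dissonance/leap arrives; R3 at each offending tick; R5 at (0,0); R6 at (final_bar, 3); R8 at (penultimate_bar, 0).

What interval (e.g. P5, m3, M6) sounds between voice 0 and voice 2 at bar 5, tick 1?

voice 0=D3 voice 2=A3 -> P5

P5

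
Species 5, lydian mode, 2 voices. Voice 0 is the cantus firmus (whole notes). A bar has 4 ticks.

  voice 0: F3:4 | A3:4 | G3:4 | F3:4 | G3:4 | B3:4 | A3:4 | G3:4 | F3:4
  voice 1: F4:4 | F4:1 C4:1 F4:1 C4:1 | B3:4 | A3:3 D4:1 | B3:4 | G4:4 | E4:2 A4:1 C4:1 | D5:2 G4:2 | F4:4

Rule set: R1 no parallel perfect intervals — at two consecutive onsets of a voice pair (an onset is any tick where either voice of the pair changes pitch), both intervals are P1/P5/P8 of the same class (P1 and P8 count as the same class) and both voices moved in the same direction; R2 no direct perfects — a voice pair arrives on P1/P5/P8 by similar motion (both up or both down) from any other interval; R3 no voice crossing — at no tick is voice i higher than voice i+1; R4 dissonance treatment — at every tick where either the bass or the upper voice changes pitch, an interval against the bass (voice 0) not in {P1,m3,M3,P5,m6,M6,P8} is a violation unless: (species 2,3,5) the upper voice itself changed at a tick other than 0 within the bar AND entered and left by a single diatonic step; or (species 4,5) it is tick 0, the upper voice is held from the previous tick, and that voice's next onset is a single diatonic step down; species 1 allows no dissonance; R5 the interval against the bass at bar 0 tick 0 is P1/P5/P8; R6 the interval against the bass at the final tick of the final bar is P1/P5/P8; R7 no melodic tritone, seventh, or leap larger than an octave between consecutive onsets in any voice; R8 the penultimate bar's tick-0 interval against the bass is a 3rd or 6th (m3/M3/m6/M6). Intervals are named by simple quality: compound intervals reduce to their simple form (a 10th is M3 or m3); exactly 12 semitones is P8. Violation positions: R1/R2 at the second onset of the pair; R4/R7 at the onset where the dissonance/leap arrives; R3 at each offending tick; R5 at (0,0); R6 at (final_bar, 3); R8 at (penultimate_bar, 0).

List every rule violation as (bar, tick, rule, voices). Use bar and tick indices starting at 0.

(6, 0, R2, (0, 1))
(7, 0, R7, (1,))
(7, 0, R8, (0, 1))
(8, 0, R1, (0, 1))

bar 0: v0=F3 v1=F4 downbeat P8
bar 1: v0=A3 v1=F4 downbeat m6
bar 2: v0=G3 v1=B3 downbeat M3
bar 3: v0=F3 v1=A3 downbeat M3
bar 4: v0=G3 v1=B3 downbeat M3
bar 5: v0=B3 v1=G4 downbeat m6
bar 6: v0=A3 v1=E4 downbeat P5
bar 7: v0=G3 v1=D5 downbeat P5
bar 8: v0=F3 v1=F4 downbeat P8
  -> R2 @ bar 6 tick 0 v(0, 1): B3/G4 m6 -> A3/E4 P5 similar
  -> R7 @ bar 7 tick 0 v(1,): C4->D5 leap 14st
  -> R8 @ bar 7 tick 0 v(0, 1): penult P5 not 3rd/6th
  -> R1 @ bar 8 tick 0 v(0, 1): G3/G4 P8 -> F3/F4 P8 similar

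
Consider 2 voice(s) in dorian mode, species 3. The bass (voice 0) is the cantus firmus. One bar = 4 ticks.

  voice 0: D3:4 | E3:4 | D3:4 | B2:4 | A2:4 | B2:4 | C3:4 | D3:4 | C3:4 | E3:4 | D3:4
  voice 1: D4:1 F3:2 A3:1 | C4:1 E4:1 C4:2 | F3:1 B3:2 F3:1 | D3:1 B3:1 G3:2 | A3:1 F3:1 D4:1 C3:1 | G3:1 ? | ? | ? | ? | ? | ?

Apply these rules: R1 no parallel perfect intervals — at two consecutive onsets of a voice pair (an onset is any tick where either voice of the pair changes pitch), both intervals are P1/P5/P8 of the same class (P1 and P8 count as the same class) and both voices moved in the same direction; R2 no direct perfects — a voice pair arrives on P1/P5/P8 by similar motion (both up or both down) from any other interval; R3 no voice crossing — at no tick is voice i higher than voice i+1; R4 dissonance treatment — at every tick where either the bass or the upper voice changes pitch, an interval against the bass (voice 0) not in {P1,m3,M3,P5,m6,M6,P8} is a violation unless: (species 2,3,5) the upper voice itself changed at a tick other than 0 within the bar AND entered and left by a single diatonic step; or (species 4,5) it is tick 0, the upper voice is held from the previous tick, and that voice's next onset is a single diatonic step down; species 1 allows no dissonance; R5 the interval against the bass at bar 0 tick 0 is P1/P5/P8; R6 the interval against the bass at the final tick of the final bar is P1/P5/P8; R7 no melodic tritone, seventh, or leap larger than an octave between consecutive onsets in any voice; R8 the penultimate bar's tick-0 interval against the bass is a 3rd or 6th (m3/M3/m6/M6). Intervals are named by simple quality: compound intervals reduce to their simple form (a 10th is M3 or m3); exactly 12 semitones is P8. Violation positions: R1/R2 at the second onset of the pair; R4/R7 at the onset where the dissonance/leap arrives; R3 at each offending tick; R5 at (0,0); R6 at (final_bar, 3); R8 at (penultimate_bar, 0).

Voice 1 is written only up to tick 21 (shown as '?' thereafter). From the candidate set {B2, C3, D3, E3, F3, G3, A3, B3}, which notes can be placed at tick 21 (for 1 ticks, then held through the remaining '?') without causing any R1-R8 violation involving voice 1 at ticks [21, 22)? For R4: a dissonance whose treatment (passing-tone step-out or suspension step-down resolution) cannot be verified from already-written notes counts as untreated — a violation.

B2: legal
C3: violates R4
D3: legal
E3: violates R4
F3: violates R4
G3: legal
A3: violates R4
B3: legal

{B2, B3, D3, G3}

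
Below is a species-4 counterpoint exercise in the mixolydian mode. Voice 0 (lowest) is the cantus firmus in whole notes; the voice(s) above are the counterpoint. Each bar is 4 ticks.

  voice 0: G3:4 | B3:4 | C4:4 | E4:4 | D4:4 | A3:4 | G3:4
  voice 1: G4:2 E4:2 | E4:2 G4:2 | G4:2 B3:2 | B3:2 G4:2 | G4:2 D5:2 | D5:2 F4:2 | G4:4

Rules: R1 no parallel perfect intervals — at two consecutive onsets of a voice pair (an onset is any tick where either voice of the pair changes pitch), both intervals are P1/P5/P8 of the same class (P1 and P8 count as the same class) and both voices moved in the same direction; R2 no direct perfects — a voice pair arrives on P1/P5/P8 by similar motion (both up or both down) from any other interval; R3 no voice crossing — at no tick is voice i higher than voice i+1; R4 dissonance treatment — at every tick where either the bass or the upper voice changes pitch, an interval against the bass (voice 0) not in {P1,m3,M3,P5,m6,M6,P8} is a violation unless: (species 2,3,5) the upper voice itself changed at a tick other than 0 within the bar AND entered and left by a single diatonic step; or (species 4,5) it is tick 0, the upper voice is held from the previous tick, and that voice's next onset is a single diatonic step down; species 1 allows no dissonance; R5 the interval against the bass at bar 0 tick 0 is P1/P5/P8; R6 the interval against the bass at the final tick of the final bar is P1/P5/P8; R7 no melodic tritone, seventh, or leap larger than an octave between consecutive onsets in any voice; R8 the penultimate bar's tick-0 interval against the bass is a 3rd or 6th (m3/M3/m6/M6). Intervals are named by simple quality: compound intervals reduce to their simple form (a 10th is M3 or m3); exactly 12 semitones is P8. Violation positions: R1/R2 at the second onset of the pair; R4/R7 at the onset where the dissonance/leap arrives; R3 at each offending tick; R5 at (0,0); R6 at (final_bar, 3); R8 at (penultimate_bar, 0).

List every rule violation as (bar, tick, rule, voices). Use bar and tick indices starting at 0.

bar 0: v0=G3 v1=G4 downbeat P8
bar 1: v0=B3 v1=E4 downbeat P4
bar 2: v0=C4 v1=G4 downbeat P5
bar 3: v0=E4 v1=B3 downbeat P4
bar 4: v0=D4 v1=G4 downbeat P4
bar 5: v0=A3 v1=D5 downbeat P4
bar 6: v0=G3 v1=G4 downbeat P8
  -> R4 @ bar 1 tick 0 v(0, 1): B3/E4 P4 untreated
  -> R3 @ bar 2 tick 2 v(0, 1): C4 above B3
  -> R4 @ bar 2 tick 2 v(0, 1): C4/B3 m2 untreated
  -> R3 @ bar 2 tick 3 v(0, 1): C4 above B3
  -> R3 @ bar 3 tick 0 v(0, 1): E4 above B3
  -> R4 @ bar 3 tick 0 v(0, 1): E4/B3 P4 untreated
  -> R3 @ bar 3 tick 1 v(0, 1): E4 above B3
  -> R4 @ bar 4 tick 0 v(0, 1): D4/G4 P4 untreated
  -> R4 @ bar 5 tick 0 v(0, 1): A3/D5 P4 untreated
  -> R8 @ bar 5 tick 0 v(0, 1): penult P4 not 3rd/6th

(1, 0, R4, (0, 1))
(2, 2, R3, (0, 1))
(2, 2, R4, (0, 1))
(2, 3, R3, (0, 1))
(3, 0, R3, (0, 1))
(3, 0, R4, (0, 1))
(3, 1, R3, (0, 1))
(4, 0, R4, (0, 1))
(5, 0, R4, (0, 1))
(5, 0, R8, (0, 1))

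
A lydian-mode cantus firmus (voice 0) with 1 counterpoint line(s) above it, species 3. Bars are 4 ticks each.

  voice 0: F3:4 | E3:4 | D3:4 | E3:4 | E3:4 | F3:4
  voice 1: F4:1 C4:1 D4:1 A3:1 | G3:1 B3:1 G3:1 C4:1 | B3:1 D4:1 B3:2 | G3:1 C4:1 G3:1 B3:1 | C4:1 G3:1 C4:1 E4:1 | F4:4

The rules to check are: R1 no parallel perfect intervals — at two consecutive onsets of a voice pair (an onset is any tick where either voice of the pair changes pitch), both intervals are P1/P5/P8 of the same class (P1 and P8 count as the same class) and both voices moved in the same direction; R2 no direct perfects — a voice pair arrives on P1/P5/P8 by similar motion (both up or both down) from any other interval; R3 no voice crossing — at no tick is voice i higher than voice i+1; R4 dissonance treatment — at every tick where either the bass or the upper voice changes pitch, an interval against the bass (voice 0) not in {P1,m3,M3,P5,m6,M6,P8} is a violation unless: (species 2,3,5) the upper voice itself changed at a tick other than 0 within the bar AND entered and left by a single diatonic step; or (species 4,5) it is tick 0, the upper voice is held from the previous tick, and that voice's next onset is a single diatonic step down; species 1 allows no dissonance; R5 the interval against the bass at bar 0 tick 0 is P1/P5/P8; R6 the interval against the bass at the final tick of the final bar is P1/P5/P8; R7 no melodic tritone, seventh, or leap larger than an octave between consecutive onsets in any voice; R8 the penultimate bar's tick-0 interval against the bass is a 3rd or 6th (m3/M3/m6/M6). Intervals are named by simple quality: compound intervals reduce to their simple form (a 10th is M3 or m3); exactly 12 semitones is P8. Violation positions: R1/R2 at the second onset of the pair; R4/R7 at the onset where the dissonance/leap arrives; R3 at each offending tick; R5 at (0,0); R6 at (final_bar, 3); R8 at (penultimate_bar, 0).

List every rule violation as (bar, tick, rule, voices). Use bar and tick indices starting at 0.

(5, 0, R1, (0, 1))

bar 0: v0=F3 v1=F4 downbeat P8
bar 1: v0=E3 v1=G3 downbeat m3
bar 2: v0=D3 v1=B3 downbeat M6
bar 3: v0=E3 v1=G3 downbeat m3
bar 4: v0=E3 v1=C4 downbeat m6
bar 5: v0=F3 v1=F4 downbeat P8
  -> R1 @ bar 5 tick 0 v(0, 1): E3/E4 P8 -> F3/F4 P8 similar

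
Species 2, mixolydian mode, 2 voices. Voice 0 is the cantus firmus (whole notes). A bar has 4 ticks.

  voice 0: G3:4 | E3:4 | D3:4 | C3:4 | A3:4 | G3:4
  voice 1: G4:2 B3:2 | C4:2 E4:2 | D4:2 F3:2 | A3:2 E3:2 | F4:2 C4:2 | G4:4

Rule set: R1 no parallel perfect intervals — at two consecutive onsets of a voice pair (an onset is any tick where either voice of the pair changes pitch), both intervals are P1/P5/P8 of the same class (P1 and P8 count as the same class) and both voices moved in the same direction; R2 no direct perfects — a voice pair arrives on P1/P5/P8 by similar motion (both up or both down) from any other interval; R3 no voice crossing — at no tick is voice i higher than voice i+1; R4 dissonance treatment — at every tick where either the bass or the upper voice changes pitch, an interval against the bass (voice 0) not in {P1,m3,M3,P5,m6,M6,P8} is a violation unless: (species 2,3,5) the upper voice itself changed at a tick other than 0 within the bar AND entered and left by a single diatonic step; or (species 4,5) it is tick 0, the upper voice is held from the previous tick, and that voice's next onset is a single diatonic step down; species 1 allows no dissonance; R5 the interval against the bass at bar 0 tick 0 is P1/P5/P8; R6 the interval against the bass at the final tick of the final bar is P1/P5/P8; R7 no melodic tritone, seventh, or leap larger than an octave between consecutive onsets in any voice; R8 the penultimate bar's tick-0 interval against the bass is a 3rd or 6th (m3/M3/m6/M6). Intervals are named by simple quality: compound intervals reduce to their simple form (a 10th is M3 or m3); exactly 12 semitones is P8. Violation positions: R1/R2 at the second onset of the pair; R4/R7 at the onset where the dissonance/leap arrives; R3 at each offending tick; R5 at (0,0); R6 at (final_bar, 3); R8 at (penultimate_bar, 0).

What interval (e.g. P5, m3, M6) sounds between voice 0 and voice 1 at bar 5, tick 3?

voice 0=G3 voice 1=G4 -> P8

P8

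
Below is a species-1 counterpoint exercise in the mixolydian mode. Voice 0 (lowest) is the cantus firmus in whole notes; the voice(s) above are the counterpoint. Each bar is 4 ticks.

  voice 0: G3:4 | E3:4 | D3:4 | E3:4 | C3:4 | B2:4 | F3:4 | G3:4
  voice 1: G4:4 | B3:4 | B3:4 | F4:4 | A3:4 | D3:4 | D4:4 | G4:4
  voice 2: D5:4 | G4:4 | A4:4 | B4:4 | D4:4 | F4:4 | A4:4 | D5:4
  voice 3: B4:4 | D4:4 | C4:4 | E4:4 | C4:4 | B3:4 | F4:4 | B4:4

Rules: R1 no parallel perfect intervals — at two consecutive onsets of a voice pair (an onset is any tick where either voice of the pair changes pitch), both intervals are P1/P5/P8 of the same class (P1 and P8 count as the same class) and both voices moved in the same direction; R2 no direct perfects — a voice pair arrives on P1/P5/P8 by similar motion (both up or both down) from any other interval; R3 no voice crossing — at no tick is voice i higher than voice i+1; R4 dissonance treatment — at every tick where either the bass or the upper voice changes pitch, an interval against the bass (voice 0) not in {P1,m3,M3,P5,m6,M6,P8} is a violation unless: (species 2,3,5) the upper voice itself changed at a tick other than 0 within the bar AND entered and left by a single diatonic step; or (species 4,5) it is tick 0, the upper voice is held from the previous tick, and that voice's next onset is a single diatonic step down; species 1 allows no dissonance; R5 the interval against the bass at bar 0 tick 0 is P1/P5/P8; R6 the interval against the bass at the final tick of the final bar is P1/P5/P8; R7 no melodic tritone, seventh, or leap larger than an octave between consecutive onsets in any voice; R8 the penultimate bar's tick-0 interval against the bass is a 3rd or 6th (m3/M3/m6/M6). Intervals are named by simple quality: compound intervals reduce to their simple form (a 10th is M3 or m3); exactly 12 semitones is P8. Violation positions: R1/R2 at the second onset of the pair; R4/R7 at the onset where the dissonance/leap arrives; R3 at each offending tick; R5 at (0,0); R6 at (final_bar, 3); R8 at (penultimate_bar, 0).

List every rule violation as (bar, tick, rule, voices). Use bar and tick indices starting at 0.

bar 0: v0=G3 v1=G4 v2=D5 v3=B4 downbeat M3
bar 1: v0=E3 v1=B3 v2=G4 v3=D4 downbeat m7
bar 2: v0=D3 v1=B3 v2=A4 v3=C4 downbeat m7
bar 3: v0=E3 v1=F4 v2=B4 v3=E4 downbeat P8
bar 4: v0=C3 v1=A3 v2=D4 v3=C4 downbeat P8
bar 5: v0=B2 v1=D3 v2=F4 v3=B3 downbeat P8
bar 6: v0=F3 v1=D4 v2=A4 v3=F4 downbeat P8
bar 7: v0=G3 v1=G4 v2=D5 v3=B4 downbeat M3
  -> R3 @ bar 0 tick 0 v(2, 3): D5 above B4
  -> R5 @ bar 0 tick 0 v(0, 3): opens on M3
  -> R3 @ bar 0 tick 1 v(2, 3): D5 above B4
  -> R3 @ bar 0 tick 2 v(2, 3): D5 above B4
  -> R3 @ bar 0 tick 3 v(2, 3): D5 above B4
  -> R2 @ bar 1 tick 0 v(0, 1): G3/G4 P8 -> E3/B3 P5 similar
  -> R3 @ bar 1 tick 0 v(2, 3): G4 above D4
  -> R4 @ bar 1 tick 0 v(0, 3): E3/D4 m7 untreated
  -> R3 @ bar 1 tick 1 v(2, 3): G4 above D4
  -> R3 @ bar 1 tick 2 v(2, 3): G4 above D4
  -> R3 @ bar 1 tick 3 v(2, 3): G4 above D4
  -> R3 @ bar 2 tick 0 v(2, 3): A4 above C4
  -> R4 @ bar 2 tick 0 v(0, 3): D3/C4 m7 untreated
  -> R3 @ bar 2 tick 1 v(2, 3): A4 above C4
  -> R3 @ bar 2 tick 2 v(2, 3): A4 above C4
  -> R3 @ bar 2 tick 3 v(2, 3): A4 above C4
  -> R1 @ bar 3 tick 0 v(0, 2): D3/A4 P5 -> E3/B4 P5 similar
  -> R2 @ bar 3 tick 0 v(0, 3): D3/C4 m7 -> E3/E4 P8 similar
  -> R2 @ bar 3 tick 0 v(2, 3): A4/C4 M6 -> B4/E4 P5 similar
  -> R3 @ bar 3 tick 0 v(2, 3): B4 above E4
  -> R4 @ bar 3 tick 0 v(0, 1): E3/F4 m2 untreated
  -> R7 @ bar 3 tick 0 v(1,): B3->F4 leap 6st
  -> R3 @ bar 3 tick 1 v(2, 3): B4 above E4
  -> R3 @ bar 3 tick 2 v(2, 3): B4 above E4
  -> R3 @ bar 3 tick 3 v(2, 3): B4 above E4
  -> R1 @ bar 4 tick 0 v(0, 3): E3/E4 P8 -> C3/C4 P8 similar
  -> R3 @ bar 4 tick 0 v(2, 3): D4 above C4
  -> R4 @ bar 4 tick 0 v(0, 2): C3/D4 M2 untreated
  -> R3 @ bar 4 tick 1 v(2, 3): D4 above C4
  -> R3 @ bar 4 tick 2 v(2, 3): D4 above C4
  -> R3 @ bar 4 tick 3 v(2, 3): D4 above C4
  -> R1 @ bar 5 tick 0 v(0, 3): C3/C4 P8 -> B2/B3 P8 similar
  -> R3 @ bar 5 tick 0 v(2, 3): F4 above B3
  -> R4 @ bar 5 tick 0 v(0, 2): B2/F4 TT untreated
  -> R3 @ bar 5 tick 1 v(2, 3): F4 above B3
  -> R3 @ bar 5 tick 2 v(2, 3): F4 above B3
  -> R3 @ bar 5 tick 3 v(2, 3): F4 above B3
  -> R1 @ bar 6 tick 0 v(0, 3): B2/B3 P8 -> F3/F4 P8 similar
  -> R2 @ bar 6 tick 0 v(1, 2): D3/F4 m3 -> D4/A4 P5 similar
  -> R3 @ bar 6 tick 0 v(2, 3): A4 above F4
  -> R7 @ bar 6 tick 0 v(0,): B2->F3 leap 6st
  -> R7 @ bar 6 tick 0 v(3,): B3->F4 leap 6st
  -> R8 @ bar 6 tick 0 v(0, 3): penult P8 not 3rd/6th
  -> R3 @ bar 6 tick 1 v(2, 3): A4 above F4
  -> R3 @ bar 6 tick 2 v(2, 3): A4 above F4
  -> R3 @ bar 6 tick 3 v(2, 3): A4 above F4
  -> R1 @ bar 7 tick 0 v(1, 2): D4/A4 P5 -> G4/D5 P5 similar
  -> R2 @ bar 7 tick 0 v(0, 1): F3/D4 M6 -> G3/G4 P8 similar
  -> R2 @ bar 7 tick 0 v(0, 2): F3/A4 M3 -> G3/D5 P5 similar
  -> R3 @ bar 7 tick 0 v(2, 3): D5 above B4
  -> R7 @ bar 7 tick 0 v(3,): F4->B4 leap 6st
  -> R3 @ bar 7 tick 1 v(2, 3): D5 above B4
  -> R3 @ bar 7 tick 2 v(2, 3): D5 above B4
  -> R3 @ bar 7 tick 3 v(2, 3): D5 above B4
  -> R6 @ bar 7 tick 3 v(0, 3): closes on M3

(0, 0, R3, (2, 3))
(0, 0, R5, (0, 3))
(0, 1, R3, (2, 3))
(0, 2, R3, (2, 3))
(0, 3, R3, (2, 3))
(1, 0, R2, (0, 1))
(1, 0, R3, (2, 3))
(1, 0, R4, (0, 3))
(1, 1, R3, (2, 3))
(1, 2, R3, (2, 3))
(1, 3, R3, (2, 3))
(2, 0, R3, (2, 3))
(2, 0, R4, (0, 3))
(2, 1, R3, (2, 3))
(2, 2, R3, (2, 3))
(2, 3, R3, (2, 3))
(3, 0, R1, (0, 2))
(3, 0, R2, (0, 3))
(3, 0, R2, (2, 3))
(3, 0, R3, (2, 3))
(3, 0, R4, (0, 1))
(3, 0, R7, (1,))
(3, 1, R3, (2, 3))
(3, 2, R3, (2, 3))
(3, 3, R3, (2, 3))
(4, 0, R1, (0, 3))
(4, 0, R3, (2, 3))
(4, 0, R4, (0, 2))
(4, 1, R3, (2, 3))
(4, 2, R3, (2, 3))
(4, 3, R3, (2, 3))
(5, 0, R1, (0, 3))
(5, 0, R3, (2, 3))
(5, 0, R4, (0, 2))
(5, 1, R3, (2, 3))
(5, 2, R3, (2, 3))
(5, 3, R3, (2, 3))
(6, 0, R1, (0, 3))
(6, 0, R2, (1, 2))
(6, 0, R3, (2, 3))
(6, 0, R7, (0,))
(6, 0, R7, (3,))
(6, 0, R8, (0, 3))
(6, 1, R3, (2, 3))
(6, 2, R3, (2, 3))
(6, 3, R3, (2, 3))
(7, 0, R1, (1, 2))
(7, 0, R2, (0, 1))
(7, 0, R2, (0, 2))
(7, 0, R3, (2, 3))
(7, 0, R7, (3,))
(7, 1, R3, (2, 3))
(7, 2, R3, (2, 3))
(7, 3, R3, (2, 3))
(7, 3, R6, (0, 3))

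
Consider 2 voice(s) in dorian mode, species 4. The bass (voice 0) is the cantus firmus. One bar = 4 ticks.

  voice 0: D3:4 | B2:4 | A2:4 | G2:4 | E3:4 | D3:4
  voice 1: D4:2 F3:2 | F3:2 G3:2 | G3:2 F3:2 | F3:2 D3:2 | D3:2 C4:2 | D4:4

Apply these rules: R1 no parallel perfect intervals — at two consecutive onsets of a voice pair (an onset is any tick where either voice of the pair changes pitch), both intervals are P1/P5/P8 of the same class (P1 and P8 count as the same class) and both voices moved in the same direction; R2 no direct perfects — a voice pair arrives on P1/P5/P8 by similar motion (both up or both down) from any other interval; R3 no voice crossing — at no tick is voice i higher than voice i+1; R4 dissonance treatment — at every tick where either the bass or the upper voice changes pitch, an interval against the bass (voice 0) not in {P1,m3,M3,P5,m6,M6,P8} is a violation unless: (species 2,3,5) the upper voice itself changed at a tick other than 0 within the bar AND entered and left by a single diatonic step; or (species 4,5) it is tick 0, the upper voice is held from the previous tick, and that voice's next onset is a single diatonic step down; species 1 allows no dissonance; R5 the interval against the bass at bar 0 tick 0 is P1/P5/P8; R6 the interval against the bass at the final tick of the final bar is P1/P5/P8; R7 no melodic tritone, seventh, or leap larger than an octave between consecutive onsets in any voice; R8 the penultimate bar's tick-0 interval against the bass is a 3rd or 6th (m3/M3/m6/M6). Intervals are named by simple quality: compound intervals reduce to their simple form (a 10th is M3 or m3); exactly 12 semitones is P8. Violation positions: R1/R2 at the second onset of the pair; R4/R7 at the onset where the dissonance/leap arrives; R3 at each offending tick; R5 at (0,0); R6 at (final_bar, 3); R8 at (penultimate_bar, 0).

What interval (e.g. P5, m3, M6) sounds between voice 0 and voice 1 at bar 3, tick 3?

voice 0=G2 voice 1=D3 -> P5

P5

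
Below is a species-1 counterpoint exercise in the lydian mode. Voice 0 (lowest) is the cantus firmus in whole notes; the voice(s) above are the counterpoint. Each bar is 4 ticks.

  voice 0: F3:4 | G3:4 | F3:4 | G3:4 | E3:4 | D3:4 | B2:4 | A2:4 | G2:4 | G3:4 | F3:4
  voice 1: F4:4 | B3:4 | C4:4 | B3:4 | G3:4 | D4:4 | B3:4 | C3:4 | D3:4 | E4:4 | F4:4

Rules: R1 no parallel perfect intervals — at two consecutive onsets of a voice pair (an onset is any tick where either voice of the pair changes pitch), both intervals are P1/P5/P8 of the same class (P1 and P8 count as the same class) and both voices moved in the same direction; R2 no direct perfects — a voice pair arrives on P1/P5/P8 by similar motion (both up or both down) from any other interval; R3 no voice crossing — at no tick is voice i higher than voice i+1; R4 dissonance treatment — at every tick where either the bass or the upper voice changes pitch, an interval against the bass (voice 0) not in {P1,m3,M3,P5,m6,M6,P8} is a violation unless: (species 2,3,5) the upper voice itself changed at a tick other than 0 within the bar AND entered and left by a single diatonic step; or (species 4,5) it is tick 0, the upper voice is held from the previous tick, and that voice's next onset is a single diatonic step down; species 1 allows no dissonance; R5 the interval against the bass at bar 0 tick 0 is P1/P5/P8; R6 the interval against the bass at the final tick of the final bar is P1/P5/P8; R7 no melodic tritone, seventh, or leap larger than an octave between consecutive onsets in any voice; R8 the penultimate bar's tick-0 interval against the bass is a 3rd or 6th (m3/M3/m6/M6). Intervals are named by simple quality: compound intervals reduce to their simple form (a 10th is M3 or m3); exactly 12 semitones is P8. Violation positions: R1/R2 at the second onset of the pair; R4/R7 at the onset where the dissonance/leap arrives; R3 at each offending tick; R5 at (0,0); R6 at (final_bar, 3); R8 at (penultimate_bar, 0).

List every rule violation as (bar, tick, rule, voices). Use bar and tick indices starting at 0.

(1, 0, R7, (1,))
(6, 0, R1, (0, 1))
(7, 0, R7, (1,))
(9, 0, R7, (1,))

bar 0: v0=F3 v1=F4 downbeat P8
bar 1: v0=G3 v1=B3 downbeat M3
bar 2: v0=F3 v1=C4 downbeat P5
bar 3: v0=G3 v1=B3 downbeat M3
bar 4: v0=E3 v1=G3 downbeat m3
bar 5: v0=D3 v1=D4 downbeat P8
bar 6: v0=B2 v1=B3 downbeat P8
bar 7: v0=A2 v1=C3 downbeat m3
bar 8: v0=G2 v1=D3 downbeat P5
bar 9: v0=G3 v1=E4 downbeat M6
bar 10: v0=F3 v1=F4 downbeat P8
  -> R7 @ bar 1 tick 0 v(1,): F4->B3 leap 6st
  -> R1 @ bar 6 tick 0 v(0, 1): D3/D4 P8 -> B2/B3 P8 similar
  -> R7 @ bar 7 tick 0 v(1,): B3->C3 leap 11st
  -> R7 @ bar 9 tick 0 v(1,): D3->E4 leap 14st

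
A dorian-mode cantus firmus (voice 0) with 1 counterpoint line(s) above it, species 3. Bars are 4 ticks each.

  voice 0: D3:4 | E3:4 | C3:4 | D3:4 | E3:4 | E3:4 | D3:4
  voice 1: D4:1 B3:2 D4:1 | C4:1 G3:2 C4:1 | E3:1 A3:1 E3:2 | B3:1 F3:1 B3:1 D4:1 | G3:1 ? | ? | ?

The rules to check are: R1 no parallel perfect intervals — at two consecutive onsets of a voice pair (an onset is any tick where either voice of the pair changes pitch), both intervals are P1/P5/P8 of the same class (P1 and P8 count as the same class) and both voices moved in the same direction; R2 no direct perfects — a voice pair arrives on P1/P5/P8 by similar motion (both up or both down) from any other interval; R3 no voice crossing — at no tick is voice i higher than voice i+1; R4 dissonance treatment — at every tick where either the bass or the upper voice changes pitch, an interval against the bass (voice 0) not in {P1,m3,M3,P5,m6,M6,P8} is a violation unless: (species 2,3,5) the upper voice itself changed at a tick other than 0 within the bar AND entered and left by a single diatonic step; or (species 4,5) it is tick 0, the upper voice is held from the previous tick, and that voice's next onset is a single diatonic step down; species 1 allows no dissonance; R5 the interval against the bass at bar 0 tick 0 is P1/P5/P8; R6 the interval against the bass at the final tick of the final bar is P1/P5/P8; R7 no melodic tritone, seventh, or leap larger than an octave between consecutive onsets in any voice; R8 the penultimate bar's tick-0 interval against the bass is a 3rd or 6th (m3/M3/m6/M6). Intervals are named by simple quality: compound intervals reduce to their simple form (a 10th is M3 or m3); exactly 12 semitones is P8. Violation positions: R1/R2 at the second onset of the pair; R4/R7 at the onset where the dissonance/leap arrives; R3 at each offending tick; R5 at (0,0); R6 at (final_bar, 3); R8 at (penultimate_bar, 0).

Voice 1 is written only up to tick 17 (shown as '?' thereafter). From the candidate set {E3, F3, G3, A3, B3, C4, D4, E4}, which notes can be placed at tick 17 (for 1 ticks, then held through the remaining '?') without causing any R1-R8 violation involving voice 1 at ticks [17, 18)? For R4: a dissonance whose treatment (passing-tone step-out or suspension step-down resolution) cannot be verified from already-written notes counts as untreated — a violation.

{B3, C4, E3, E4, G3}

E3: legal
F3: violates R4
G3: legal
A3: violates R4
B3: legal
C4: legal
D4: violates R4
E4: legal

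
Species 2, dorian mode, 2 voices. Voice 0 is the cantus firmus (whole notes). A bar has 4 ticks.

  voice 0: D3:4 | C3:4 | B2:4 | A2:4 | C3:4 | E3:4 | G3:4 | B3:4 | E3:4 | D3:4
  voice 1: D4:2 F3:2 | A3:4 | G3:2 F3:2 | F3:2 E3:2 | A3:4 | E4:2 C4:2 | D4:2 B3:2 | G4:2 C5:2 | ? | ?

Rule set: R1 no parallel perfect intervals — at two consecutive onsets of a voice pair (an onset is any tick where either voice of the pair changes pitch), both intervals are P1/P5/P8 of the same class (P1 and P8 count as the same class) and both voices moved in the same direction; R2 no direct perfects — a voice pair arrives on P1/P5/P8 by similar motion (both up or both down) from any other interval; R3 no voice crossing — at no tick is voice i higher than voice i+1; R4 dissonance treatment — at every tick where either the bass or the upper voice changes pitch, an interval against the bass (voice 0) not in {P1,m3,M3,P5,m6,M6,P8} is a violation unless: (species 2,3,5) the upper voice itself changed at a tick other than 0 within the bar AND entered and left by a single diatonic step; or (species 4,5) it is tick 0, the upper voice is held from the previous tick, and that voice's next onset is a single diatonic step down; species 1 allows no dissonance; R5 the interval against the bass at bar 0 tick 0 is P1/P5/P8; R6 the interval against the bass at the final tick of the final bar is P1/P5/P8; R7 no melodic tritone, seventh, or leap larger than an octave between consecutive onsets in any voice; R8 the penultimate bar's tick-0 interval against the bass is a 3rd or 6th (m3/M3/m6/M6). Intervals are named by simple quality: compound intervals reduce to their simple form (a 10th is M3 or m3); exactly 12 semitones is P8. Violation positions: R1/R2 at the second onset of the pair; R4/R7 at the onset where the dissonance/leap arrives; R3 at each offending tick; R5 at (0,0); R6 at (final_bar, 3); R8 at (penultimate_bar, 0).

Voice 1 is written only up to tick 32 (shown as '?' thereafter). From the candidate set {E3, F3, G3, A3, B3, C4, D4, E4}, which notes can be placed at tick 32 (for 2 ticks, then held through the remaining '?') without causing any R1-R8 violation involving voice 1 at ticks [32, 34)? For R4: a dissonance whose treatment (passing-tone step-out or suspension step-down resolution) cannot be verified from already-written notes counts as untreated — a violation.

E3: violates R2,R7,R8
F3: violates R4,R7,R8
G3: violates R7
A3: violates R4,R7,R8
B3: violates R2,R7,R8
C4: legal
D4: violates R4,R7,R8
E4: violates R2,R8

{C4}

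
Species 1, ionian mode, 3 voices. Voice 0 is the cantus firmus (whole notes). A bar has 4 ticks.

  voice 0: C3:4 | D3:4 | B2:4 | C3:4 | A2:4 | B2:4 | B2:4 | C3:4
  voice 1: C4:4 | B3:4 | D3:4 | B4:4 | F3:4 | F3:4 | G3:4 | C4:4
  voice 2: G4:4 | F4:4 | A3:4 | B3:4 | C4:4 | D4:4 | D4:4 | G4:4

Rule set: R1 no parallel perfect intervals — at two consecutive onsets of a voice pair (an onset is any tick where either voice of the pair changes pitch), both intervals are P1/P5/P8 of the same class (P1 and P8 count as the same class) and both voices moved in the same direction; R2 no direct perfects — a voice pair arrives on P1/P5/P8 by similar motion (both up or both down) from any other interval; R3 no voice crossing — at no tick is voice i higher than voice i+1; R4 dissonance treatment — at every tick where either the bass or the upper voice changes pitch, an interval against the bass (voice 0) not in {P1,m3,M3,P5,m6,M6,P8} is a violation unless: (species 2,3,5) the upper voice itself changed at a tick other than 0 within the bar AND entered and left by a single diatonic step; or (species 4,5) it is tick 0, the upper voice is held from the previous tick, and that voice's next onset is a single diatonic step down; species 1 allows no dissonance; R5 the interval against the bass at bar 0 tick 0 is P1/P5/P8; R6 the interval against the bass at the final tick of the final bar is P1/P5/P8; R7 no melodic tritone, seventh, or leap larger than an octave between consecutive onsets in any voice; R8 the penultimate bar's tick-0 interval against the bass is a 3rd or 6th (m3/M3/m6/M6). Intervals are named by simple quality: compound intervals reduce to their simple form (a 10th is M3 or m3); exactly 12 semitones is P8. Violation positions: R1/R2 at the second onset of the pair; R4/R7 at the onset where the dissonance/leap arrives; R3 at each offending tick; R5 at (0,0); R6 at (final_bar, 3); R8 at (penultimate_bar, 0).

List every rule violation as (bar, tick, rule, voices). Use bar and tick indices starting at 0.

(2, 0, R2, (1, 2))
(2, 0, R4, (0, 2))
(3, 0, R2, (1, 2))
(3, 0, R3, (1, 2))
(3, 0, R4, (0, 1))
(3, 0, R4, (0, 2))
(3, 0, R7, (1,))
(3, 1, R3, (1, 2))
(3, 2, R3, (1, 2))
(3, 3, R3, (1, 2))
(4, 0, R7, (1,))
(5, 0, R4, (0, 1))
(7, 0, R1, (1, 2))
(7, 0, R2, (0, 1))
(7, 0, R2, (0, 2))

bar 0: v0=C3 v1=C4 v2=G4 downbeat P5
bar 1: v0=D3 v1=B3 v2=F4 downbeat m3
bar 2: v0=B2 v1=D3 v2=A3 downbeat m7
bar 3: v0=C3 v1=B4 v2=B3 downbeat M7
bar 4: v0=A2 v1=F3 v2=C4 downbeat m3
bar 5: v0=B2 v1=F3 v2=D4 downbeat m3
bar 6: v0=B2 v1=G3 v2=D4 downbeat m3
bar 7: v0=C3 v1=C4 v2=G4 downbeat P5
  -> R2 @ bar 2 tick 0 v(1, 2): B3/F4 TT -> D3/A3 P5 similar
  -> R4 @ bar 2 tick 0 v(0, 2): B2/A3 m7 untreated
  -> R2 @ bar 3 tick 0 v(1, 2): D3/A3 P5 -> B4/B3 P8 similar
  -> R3 @ bar 3 tick 0 v(1, 2): B4 above B3
  -> R4 @ bar 3 tick 0 v(0, 1): C3/B4 M7 untreated
  -> R4 @ bar 3 tick 0 v(0, 2): C3/B3 M7 untreated
  -> R7 @ bar 3 tick 0 v(1,): D3->B4 leap 21st
  -> R3 @ bar 3 tick 1 v(1, 2): B4 above B3
  -> R3 @ bar 3 tick 2 v(1, 2): B4 above B3
  -> R3 @ bar 3 tick 3 v(1, 2): B4 above B3
  -> R7 @ bar 4 tick 0 v(1,): B4->F3 leap 18st
  -> R4 @ bar 5 tick 0 v(0, 1): B2/F3 TT untreated
  -> R1 @ bar 7 tick 0 v(1, 2): G3/D4 P5 -> C4/G4 P5 similar
  -> R2 @ bar 7 tick 0 v(0, 1): B2/G3 m6 -> C3/C4 P8 similar
  -> R2 @ bar 7 tick 0 v(0, 2): B2/D4 m3 -> C3/G4 P5 similar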